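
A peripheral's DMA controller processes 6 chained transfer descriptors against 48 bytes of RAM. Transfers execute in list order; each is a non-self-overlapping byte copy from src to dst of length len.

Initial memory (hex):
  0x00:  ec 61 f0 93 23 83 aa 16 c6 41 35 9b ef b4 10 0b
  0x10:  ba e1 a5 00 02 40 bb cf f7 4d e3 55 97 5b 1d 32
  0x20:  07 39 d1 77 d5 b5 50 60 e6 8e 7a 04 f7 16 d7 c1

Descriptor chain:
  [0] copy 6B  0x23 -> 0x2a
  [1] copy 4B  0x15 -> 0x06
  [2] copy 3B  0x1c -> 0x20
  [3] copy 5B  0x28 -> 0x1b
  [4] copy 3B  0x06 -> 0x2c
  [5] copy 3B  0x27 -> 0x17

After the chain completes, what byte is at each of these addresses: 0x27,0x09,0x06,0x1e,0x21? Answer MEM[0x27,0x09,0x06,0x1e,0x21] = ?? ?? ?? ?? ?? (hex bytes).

MEM[0x27,0x09,0x06,0x1e,0x21] = 60 f7 40 d5 5b

  after D0: wrote 6B at 0x2a = 77d5b55060e6
  after D1: wrote 4B at 0x06 = 40bbcff7
  after D2: wrote 3B at 0x20 = 975b1d
  after D3: wrote 5B at 0x1b = e68e77d5b5
  after D4: wrote 3B at 0x2c = 40bbcf
  after D5: wrote 3B at 0x17 = 60e68e
query mem[0x27]=0x60, mem[0x09]=0xf7, mem[0x06]=0x40, mem[0x1e]=0xd5, mem[0x21]=0x5b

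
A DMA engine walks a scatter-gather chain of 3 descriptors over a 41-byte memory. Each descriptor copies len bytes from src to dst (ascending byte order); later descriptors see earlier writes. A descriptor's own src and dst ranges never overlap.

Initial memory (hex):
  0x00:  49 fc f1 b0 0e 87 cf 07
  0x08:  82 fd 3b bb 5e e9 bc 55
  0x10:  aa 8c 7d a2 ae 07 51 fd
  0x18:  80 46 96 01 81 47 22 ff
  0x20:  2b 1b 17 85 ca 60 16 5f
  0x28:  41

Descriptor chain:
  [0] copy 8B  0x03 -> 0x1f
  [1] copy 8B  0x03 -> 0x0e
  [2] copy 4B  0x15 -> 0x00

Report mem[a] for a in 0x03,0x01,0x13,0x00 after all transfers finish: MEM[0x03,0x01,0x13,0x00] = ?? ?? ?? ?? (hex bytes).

MEM[0x03,0x01,0x13,0x00] = 80 51 82 3b

#0 dst[0x1f+8] := {0xb0,0x0e,0x87,0xcf,0x07,0x82,0xfd,0x3b}
#1 dst[0x0e+8] := {0xb0,0x0e,0x87,0xcf,0x07,0x82,0xfd,0x3b}
#2 dst[0x00+4] := {0x3b,0x51,0xfd,0x80}
query mem[0x03]=0x80, mem[0x01]=0x51, mem[0x13]=0x82, mem[0x00]=0x3b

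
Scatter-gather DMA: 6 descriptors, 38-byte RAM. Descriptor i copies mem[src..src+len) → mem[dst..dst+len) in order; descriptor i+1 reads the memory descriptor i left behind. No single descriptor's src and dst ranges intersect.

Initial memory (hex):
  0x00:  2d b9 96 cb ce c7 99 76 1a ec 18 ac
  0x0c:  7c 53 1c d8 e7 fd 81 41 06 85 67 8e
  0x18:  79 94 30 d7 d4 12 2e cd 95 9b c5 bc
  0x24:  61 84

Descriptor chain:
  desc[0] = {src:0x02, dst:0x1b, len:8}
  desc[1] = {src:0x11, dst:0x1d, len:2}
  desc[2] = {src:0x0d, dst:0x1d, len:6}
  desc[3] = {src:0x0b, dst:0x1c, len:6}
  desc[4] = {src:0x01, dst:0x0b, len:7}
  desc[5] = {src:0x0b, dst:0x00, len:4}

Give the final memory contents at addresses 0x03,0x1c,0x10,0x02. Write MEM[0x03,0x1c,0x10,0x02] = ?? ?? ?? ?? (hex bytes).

MEM[0x03,0x1c,0x10,0x02] = ce ac 99 cb

D0: mem[0x1b..0x22] <- [96 cb ce c7 99 76 1a ec]
D1: mem[0x1d..0x1e] <- [fd 81]
D2: mem[0x1d..0x22] <- [53 1c d8 e7 fd 81]
D3: mem[0x1c..0x21] <- [ac 7c 53 1c d8 e7]
D4: mem[0x0b..0x11] <- [b9 96 cb ce c7 99 76]
D5: mem[0x00..0x03] <- [b9 96 cb ce]
query mem[0x03]=0xce, mem[0x1c]=0xac, mem[0x10]=0x99, mem[0x02]=0xcb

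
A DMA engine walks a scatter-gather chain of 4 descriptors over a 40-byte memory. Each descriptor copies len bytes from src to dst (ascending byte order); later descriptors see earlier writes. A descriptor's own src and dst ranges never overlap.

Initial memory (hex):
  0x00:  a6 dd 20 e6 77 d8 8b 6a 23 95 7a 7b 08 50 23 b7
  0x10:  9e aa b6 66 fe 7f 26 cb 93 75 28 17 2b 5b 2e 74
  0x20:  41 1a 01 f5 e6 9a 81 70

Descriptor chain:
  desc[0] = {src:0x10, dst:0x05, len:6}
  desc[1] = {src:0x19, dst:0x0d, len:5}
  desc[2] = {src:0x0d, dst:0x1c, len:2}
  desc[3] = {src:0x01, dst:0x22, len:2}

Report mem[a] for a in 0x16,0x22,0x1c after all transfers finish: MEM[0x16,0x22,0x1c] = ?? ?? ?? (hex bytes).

MEM[0x16,0x22,0x1c] = 26 dd 75

[0] 0x10->0x05 len=6 : 9e aa b6 66 fe 7f
[1] 0x19->0x0d len=5 : 75 28 17 2b 5b
[2] 0x0d->0x1c len=2 : 75 28
[3] 0x01->0x22 len=2 : dd 20
query mem[0x16]=0x26, mem[0x22]=0xdd, mem[0x1c]=0x75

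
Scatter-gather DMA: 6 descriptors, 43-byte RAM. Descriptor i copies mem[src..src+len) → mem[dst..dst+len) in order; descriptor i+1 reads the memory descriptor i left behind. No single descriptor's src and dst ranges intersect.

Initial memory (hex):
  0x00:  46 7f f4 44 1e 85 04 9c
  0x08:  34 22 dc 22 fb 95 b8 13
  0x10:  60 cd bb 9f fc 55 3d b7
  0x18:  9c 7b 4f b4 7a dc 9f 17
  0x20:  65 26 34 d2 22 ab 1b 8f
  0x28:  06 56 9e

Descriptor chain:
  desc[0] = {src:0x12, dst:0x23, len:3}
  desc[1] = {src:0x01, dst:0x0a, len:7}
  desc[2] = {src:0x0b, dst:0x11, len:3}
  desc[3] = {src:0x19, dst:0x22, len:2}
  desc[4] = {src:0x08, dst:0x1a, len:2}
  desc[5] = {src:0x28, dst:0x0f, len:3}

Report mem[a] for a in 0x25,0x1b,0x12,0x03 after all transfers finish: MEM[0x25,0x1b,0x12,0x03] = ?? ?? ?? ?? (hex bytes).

  after D0: wrote 3B at 0x23 = bb9ffc
  after D1: wrote 7B at 0x0a = 7ff4441e85049c
  after D2: wrote 3B at 0x11 = f4441e
  after D3: wrote 2B at 0x22 = 7b4f
  after D4: wrote 2B at 0x1a = 3422
  after D5: wrote 3B at 0x0f = 06569e
query mem[0x25]=0xfc, mem[0x1b]=0x22, mem[0x12]=0x44, mem[0x03]=0x44

MEM[0x25,0x1b,0x12,0x03] = fc 22 44 44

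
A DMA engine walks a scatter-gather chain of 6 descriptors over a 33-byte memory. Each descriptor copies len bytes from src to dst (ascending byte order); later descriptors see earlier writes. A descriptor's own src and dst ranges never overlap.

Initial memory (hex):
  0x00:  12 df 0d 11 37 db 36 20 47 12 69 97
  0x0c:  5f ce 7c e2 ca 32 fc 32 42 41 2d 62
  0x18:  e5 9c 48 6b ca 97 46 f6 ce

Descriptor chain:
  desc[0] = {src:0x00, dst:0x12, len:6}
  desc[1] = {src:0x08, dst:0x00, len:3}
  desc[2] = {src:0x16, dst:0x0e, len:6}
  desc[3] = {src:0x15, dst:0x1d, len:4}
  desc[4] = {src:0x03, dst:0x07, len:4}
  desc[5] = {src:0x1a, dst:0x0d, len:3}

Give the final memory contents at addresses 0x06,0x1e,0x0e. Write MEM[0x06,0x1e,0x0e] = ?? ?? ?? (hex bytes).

  after D0: wrote 6B at 0x12 = 12df0d1137db
  after D1: wrote 3B at 0x00 = 471269
  after D2: wrote 6B at 0x0e = 37dbe59c486b
  after D3: wrote 4B at 0x1d = 1137dbe5
  after D4: wrote 4B at 0x07 = 1137db36
  after D5: wrote 3B at 0x0d = 486bca
query mem[0x06]=0x36, mem[0x1e]=0x37, mem[0x0e]=0x6b

MEM[0x06,0x1e,0x0e] = 36 37 6b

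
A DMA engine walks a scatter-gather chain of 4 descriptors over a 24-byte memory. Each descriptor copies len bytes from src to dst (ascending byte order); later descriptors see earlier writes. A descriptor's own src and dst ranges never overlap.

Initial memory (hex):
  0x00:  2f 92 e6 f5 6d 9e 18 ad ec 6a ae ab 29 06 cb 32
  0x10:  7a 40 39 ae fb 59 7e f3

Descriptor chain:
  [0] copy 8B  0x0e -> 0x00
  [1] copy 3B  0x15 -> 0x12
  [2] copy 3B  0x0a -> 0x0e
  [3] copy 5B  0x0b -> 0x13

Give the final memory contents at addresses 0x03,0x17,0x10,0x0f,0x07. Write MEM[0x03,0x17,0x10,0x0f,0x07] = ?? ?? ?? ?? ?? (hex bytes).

MEM[0x03,0x17,0x10,0x0f,0x07] = 40 ab 29 ab 59

[0] 0x0e->0x00 len=8 : cb 32 7a 40 39 ae fb 59
[1] 0x15->0x12 len=3 : 59 7e f3
[2] 0x0a->0x0e len=3 : ae ab 29
[3] 0x0b->0x13 len=5 : ab 29 06 ae ab
query mem[0x03]=0x40, mem[0x17]=0xab, mem[0x10]=0x29, mem[0x0f]=0xab, mem[0x07]=0x59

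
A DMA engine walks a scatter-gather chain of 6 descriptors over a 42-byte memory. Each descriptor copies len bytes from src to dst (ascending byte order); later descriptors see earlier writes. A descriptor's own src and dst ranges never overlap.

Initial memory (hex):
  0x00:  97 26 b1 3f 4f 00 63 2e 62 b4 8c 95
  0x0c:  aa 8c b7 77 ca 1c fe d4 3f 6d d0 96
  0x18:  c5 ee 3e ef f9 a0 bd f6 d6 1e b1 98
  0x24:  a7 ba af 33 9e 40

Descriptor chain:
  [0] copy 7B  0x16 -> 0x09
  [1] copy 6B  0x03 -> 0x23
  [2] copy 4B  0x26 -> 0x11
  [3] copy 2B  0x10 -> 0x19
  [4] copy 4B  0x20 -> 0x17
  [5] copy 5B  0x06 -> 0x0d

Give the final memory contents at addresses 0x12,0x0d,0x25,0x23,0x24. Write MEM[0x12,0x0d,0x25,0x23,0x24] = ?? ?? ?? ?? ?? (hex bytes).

MEM[0x12,0x0d,0x25,0x23,0x24] = 2e 63 00 3f 4f

[0] 0x16->0x09 len=7 : d0 96 c5 ee 3e ef f9
[1] 0x03->0x23 len=6 : 3f 4f 00 63 2e 62
[2] 0x26->0x11 len=4 : 63 2e 62 40
[3] 0x10->0x19 len=2 : ca 63
[4] 0x20->0x17 len=4 : d6 1e b1 3f
[5] 0x06->0x0d len=5 : 63 2e 62 d0 96
query mem[0x12]=0x2e, mem[0x0d]=0x63, mem[0x25]=0x00, mem[0x23]=0x3f, mem[0x24]=0x4f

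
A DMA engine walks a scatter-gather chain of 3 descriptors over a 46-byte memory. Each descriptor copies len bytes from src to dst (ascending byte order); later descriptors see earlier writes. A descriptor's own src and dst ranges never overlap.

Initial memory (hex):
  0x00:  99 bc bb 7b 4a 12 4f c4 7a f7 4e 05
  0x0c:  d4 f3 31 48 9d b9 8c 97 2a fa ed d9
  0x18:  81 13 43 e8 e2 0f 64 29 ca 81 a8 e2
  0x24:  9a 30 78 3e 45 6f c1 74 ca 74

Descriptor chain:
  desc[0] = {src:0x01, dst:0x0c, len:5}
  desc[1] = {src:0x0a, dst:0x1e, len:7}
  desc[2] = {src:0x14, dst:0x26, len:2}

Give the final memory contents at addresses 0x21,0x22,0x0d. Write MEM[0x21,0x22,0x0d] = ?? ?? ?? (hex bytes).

MEM[0x21,0x22,0x0d] = bb 7b bb

D0: mem[0x0c..0x10] <- [bc bb 7b 4a 12]
D1: mem[0x1e..0x24] <- [4e 05 bc bb 7b 4a 12]
D2: mem[0x26..0x27] <- [2a fa]
query mem[0x21]=0xbb, mem[0x22]=0x7b, mem[0x0d]=0xbb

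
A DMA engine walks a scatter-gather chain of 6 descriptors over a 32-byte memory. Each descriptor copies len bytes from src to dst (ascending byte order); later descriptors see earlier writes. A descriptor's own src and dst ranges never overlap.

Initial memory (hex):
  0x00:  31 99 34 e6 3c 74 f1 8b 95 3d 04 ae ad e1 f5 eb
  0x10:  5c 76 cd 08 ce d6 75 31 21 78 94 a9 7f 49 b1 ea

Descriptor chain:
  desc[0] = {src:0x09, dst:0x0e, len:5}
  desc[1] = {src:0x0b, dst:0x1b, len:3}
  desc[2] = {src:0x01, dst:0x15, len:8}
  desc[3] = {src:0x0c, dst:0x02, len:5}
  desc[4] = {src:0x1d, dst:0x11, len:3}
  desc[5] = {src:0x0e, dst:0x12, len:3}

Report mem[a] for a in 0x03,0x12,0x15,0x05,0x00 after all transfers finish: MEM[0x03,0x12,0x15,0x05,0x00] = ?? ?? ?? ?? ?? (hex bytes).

  after D0: wrote 5B at 0x0e = 3d04aeade1
  after D1: wrote 3B at 0x1b = aeade1
  after D2: wrote 8B at 0x15 = 9934e63c74f18b95
  after D3: wrote 5B at 0x02 = ade13d04ae
  after D4: wrote 3B at 0x11 = e1b1ea
  after D5: wrote 3B at 0x12 = 3d04ae
query mem[0x03]=0xe1, mem[0x12]=0x3d, mem[0x15]=0x99, mem[0x05]=0x04, mem[0x00]=0x31

MEM[0x03,0x12,0x15,0x05,0x00] = e1 3d 99 04 31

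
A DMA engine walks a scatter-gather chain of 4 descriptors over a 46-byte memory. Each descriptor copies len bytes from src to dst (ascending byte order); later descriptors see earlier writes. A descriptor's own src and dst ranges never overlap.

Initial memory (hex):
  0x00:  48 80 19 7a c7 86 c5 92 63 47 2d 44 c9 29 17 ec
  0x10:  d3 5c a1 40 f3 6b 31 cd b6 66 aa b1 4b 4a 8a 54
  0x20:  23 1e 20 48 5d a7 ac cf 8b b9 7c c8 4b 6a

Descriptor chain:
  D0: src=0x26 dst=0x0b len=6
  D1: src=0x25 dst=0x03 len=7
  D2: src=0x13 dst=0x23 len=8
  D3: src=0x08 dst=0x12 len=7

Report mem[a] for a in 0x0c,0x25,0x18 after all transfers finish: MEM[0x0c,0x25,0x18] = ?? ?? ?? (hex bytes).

MEM[0x0c,0x25,0x18] = cf 6b b9

D0: mem[0x0b..0x10] <- [ac cf 8b b9 7c c8]
D1: mem[0x03..0x09] <- [a7 ac cf 8b b9 7c c8]
D2: mem[0x23..0x2a] <- [40 f3 6b 31 cd b6 66 aa]
D3: mem[0x12..0x18] <- [7c c8 2d ac cf 8b b9]
query mem[0x0c]=0xcf, mem[0x25]=0x6b, mem[0x18]=0xb9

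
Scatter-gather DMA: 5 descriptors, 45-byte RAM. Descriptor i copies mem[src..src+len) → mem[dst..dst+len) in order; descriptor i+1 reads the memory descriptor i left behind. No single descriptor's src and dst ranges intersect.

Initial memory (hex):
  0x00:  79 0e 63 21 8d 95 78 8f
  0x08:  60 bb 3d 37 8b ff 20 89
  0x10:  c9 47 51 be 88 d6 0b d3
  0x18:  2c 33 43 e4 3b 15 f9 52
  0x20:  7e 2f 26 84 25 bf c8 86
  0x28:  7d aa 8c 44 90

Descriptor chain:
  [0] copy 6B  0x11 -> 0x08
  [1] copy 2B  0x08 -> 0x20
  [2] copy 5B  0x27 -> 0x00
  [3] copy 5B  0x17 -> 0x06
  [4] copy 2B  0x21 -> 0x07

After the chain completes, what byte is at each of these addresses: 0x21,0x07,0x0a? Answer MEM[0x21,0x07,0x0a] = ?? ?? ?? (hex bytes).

D0: mem[0x08..0x0d] <- [47 51 be 88 d6 0b]
D1: mem[0x20..0x21] <- [47 51]
D2: mem[0x00..0x04] <- [86 7d aa 8c 44]
D3: mem[0x06..0x0a] <- [d3 2c 33 43 e4]
D4: mem[0x07..0x08] <- [51 26]
query mem[0x21]=0x51, mem[0x07]=0x51, mem[0x0a]=0xe4

MEM[0x21,0x07,0x0a] = 51 51 e4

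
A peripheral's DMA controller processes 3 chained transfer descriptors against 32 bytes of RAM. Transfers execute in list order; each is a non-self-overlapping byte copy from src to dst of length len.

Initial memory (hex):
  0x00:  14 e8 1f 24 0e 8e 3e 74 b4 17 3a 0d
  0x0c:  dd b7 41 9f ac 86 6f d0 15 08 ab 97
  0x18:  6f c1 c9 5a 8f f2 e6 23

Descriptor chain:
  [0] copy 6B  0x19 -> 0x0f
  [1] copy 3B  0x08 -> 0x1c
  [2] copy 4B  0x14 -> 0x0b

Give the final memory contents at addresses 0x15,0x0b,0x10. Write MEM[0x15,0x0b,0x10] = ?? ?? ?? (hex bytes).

MEM[0x15,0x0b,0x10] = 08 e6 c9

  after D0: wrote 6B at 0x0f = c1c95a8ff2e6
  after D1: wrote 3B at 0x1c = b4173a
  after D2: wrote 4B at 0x0b = e608ab97
query mem[0x15]=0x08, mem[0x0b]=0xe6, mem[0x10]=0xc9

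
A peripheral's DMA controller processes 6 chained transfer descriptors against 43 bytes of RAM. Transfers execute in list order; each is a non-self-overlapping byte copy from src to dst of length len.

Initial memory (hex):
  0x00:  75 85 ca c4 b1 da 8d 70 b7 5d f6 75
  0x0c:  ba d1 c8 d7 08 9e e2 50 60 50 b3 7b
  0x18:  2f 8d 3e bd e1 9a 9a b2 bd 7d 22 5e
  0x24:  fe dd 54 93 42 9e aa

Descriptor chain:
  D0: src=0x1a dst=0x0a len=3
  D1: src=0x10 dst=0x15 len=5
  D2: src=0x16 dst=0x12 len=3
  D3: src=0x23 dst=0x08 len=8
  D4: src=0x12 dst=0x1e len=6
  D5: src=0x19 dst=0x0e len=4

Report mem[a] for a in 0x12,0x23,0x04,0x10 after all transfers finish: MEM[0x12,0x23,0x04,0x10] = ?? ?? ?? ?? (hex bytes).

#0 dst[0x0a+3] := {0x3e,0xbd,0xe1}
#1 dst[0x15+5] := {0x08,0x9e,0xe2,0x50,0x60}
#2 dst[0x12+3] := {0x9e,0xe2,0x50}
#3 dst[0x08+8] := {0x5e,0xfe,0xdd,0x54,0x93,0x42,0x9e,0xaa}
#4 dst[0x1e+6] := {0x9e,0xe2,0x50,0x08,0x9e,0xe2}
#5 dst[0x0e+4] := {0x60,0x3e,0xbd,0xe1}
query mem[0x12]=0x9e, mem[0x23]=0xe2, mem[0x04]=0xb1, mem[0x10]=0xbd

MEM[0x12,0x23,0x04,0x10] = 9e e2 b1 bd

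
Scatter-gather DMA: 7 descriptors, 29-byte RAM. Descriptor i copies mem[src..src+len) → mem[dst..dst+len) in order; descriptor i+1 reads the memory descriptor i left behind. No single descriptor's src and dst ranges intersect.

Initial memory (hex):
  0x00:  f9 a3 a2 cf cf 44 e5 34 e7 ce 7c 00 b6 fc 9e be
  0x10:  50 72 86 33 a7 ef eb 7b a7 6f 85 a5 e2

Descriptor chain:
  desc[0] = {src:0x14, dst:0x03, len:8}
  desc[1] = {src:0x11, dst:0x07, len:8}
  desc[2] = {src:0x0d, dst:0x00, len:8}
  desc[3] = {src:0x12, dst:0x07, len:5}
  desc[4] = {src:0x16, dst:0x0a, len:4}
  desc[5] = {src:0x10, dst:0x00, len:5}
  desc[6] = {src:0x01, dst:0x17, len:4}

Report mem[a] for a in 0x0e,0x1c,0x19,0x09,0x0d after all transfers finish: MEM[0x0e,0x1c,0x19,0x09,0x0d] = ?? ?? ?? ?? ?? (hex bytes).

D0: mem[0x03..0x0a] <- [a7 ef eb 7b a7 6f 85 a5]
D1: mem[0x07..0x0e] <- [72 86 33 a7 ef eb 7b a7]
D2: mem[0x00..0x07] <- [7b a7 be 50 72 86 33 a7]
D3: mem[0x07..0x0b] <- [86 33 a7 ef eb]
D4: mem[0x0a..0x0d] <- [eb 7b a7 6f]
D5: mem[0x00..0x04] <- [50 72 86 33 a7]
D6: mem[0x17..0x1a] <- [72 86 33 a7]
query mem[0x0e]=0xa7, mem[0x1c]=0xe2, mem[0x19]=0x33, mem[0x09]=0xa7, mem[0x0d]=0x6f

MEM[0x0e,0x1c,0x19,0x09,0x0d] = a7 e2 33 a7 6f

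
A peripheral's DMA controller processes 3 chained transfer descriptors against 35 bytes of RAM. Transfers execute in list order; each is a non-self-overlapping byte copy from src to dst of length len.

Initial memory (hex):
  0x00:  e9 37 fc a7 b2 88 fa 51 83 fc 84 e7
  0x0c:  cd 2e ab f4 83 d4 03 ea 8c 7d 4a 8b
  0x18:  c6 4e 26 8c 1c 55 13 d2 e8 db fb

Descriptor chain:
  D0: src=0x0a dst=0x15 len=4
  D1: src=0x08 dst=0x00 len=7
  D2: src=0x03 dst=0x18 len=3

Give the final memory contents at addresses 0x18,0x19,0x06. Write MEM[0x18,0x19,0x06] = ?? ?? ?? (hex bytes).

MEM[0x18,0x19,0x06] = e7 cd ab

D0: mem[0x15..0x18] <- [84 e7 cd 2e]
D1: mem[0x00..0x06] <- [83 fc 84 e7 cd 2e ab]
D2: mem[0x18..0x1a] <- [e7 cd 2e]
query mem[0x18]=0xe7, mem[0x19]=0xcd, mem[0x06]=0xab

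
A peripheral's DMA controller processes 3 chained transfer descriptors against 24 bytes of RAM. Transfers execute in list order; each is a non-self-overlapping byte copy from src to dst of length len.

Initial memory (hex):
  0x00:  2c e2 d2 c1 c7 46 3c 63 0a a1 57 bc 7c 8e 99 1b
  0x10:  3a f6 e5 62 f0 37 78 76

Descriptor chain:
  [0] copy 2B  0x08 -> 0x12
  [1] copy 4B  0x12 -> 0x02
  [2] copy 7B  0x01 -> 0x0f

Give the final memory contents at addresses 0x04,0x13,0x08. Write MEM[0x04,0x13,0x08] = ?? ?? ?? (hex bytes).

[0] 0x08->0x12 len=2 : 0a a1
[1] 0x12->0x02 len=4 : 0a a1 f0 37
[2] 0x01->0x0f len=7 : e2 0a a1 f0 37 3c 63
query mem[0x04]=0xf0, mem[0x13]=0x37, mem[0x08]=0x0a

MEM[0x04,0x13,0x08] = f0 37 0a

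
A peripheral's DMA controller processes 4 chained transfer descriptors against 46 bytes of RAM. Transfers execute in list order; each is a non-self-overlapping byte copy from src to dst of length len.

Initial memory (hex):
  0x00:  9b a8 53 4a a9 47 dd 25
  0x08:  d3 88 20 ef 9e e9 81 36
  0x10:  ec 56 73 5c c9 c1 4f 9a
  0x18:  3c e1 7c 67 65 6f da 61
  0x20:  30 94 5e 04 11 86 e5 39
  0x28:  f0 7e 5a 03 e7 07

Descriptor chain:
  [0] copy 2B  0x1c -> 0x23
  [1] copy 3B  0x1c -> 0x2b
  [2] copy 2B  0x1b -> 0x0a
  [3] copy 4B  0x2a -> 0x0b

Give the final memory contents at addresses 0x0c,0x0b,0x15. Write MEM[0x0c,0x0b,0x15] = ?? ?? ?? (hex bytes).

[0] 0x1c->0x23 len=2 : 65 6f
[1] 0x1c->0x2b len=3 : 65 6f da
[2] 0x1b->0x0a len=2 : 67 65
[3] 0x2a->0x0b len=4 : 5a 65 6f da
query mem[0x0c]=0x65, mem[0x0b]=0x5a, mem[0x15]=0xc1

MEM[0x0c,0x0b,0x15] = 65 5a c1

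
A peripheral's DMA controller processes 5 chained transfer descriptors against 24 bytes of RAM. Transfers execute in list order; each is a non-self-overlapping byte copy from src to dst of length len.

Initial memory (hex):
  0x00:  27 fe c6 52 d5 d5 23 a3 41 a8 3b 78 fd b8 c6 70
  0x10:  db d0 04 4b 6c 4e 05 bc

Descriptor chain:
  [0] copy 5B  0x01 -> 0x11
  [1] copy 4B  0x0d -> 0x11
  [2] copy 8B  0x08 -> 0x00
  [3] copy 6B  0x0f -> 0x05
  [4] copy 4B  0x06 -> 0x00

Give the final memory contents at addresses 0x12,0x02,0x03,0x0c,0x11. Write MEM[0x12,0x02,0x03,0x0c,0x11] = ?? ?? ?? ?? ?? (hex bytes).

MEM[0x12,0x02,0x03,0x0c,0x11] = c6 c6 70 fd b8

[0] 0x01->0x11 len=5 : fe c6 52 d5 d5
[1] 0x0d->0x11 len=4 : b8 c6 70 db
[2] 0x08->0x00 len=8 : 41 a8 3b 78 fd b8 c6 70
[3] 0x0f->0x05 len=6 : 70 db b8 c6 70 db
[4] 0x06->0x00 len=4 : db b8 c6 70
query mem[0x12]=0xc6, mem[0x02]=0xc6, mem[0x03]=0x70, mem[0x0c]=0xfd, mem[0x11]=0xb8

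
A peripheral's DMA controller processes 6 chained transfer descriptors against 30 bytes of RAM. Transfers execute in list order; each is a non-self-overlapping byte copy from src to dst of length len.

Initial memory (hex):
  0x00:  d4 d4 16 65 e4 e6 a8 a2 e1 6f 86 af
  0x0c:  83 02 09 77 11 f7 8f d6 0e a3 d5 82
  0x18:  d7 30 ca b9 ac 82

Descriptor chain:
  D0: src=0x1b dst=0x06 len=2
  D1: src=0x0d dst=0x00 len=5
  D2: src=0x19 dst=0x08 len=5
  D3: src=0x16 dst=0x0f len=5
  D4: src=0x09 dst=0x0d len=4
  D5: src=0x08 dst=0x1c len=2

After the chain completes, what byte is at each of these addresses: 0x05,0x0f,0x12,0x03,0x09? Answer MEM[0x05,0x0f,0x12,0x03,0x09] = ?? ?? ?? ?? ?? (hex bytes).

  after D0: wrote 2B at 0x06 = b9ac
  after D1: wrote 5B at 0x00 = 02097711f7
  after D2: wrote 5B at 0x08 = 30cab9ac82
  after D3: wrote 5B at 0x0f = d582d730ca
  after D4: wrote 4B at 0x0d = cab9ac82
  after D5: wrote 2B at 0x1c = 30ca
query mem[0x05]=0xe6, mem[0x0f]=0xac, mem[0x12]=0x30, mem[0x03]=0x11, mem[0x09]=0xca

MEM[0x05,0x0f,0x12,0x03,0x09] = e6 ac 30 11 ca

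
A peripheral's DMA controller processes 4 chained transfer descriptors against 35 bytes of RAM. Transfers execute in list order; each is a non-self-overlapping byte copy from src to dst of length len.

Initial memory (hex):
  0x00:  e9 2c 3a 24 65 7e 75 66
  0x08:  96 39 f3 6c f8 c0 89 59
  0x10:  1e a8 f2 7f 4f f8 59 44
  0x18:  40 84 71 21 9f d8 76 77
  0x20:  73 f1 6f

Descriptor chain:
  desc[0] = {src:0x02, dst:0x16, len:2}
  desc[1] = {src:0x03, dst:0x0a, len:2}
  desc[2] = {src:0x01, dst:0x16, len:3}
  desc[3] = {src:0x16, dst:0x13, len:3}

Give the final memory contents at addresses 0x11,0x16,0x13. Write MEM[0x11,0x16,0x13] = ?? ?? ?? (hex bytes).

[0] 0x02->0x16 len=2 : 3a 24
[1] 0x03->0x0a len=2 : 24 65
[2] 0x01->0x16 len=3 : 2c 3a 24
[3] 0x16->0x13 len=3 : 2c 3a 24
query mem[0x11]=0xa8, mem[0x16]=0x2c, mem[0x13]=0x2c

MEM[0x11,0x16,0x13] = a8 2c 2c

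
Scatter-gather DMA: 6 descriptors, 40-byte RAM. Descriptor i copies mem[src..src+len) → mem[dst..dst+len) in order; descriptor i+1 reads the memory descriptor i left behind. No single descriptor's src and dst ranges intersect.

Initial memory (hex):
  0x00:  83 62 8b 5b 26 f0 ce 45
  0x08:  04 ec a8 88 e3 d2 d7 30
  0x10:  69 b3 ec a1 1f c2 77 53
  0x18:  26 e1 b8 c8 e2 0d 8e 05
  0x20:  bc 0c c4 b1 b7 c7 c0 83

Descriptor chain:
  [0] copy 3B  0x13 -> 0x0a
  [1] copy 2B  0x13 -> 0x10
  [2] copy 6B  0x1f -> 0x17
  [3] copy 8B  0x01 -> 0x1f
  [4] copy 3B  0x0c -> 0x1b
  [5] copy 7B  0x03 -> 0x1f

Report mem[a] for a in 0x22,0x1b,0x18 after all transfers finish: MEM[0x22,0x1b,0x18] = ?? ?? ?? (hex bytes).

D0: mem[0x0a..0x0c] <- [a1 1f c2]
D1: mem[0x10..0x11] <- [a1 1f]
D2: mem[0x17..0x1c] <- [05 bc 0c c4 b1 b7]
D3: mem[0x1f..0x26] <- [62 8b 5b 26 f0 ce 45 04]
D4: mem[0x1b..0x1d] <- [c2 d2 d7]
D5: mem[0x1f..0x25] <- [5b 26 f0 ce 45 04 ec]
query mem[0x22]=0xce, mem[0x1b]=0xc2, mem[0x18]=0xbc

MEM[0x22,0x1b,0x18] = ce c2 bc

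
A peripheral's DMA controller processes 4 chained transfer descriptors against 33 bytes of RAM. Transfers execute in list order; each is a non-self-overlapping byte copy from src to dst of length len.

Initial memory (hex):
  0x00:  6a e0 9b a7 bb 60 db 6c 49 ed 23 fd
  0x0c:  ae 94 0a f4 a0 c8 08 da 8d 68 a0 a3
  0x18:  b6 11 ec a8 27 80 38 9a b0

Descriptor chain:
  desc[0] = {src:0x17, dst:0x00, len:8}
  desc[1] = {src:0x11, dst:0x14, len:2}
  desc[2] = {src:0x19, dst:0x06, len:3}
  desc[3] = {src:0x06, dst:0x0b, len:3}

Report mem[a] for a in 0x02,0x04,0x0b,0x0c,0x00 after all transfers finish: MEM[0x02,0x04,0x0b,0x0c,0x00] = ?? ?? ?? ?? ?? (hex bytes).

[0] 0x17->0x00 len=8 : a3 b6 11 ec a8 27 80 38
[1] 0x11->0x14 len=2 : c8 08
[2] 0x19->0x06 len=3 : 11 ec a8
[3] 0x06->0x0b len=3 : 11 ec a8
query mem[0x02]=0x11, mem[0x04]=0xa8, mem[0x0b]=0x11, mem[0x0c]=0xec, mem[0x00]=0xa3

MEM[0x02,0x04,0x0b,0x0c,0x00] = 11 a8 11 ec a3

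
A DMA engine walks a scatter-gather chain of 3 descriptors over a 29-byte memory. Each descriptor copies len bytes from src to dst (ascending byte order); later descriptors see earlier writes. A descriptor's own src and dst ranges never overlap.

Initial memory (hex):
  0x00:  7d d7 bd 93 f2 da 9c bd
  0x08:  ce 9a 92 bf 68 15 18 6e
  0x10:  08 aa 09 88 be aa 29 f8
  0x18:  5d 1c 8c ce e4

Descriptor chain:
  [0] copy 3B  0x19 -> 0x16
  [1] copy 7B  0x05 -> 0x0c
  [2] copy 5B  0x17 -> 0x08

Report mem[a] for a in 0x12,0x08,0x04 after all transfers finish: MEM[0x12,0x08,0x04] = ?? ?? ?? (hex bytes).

MEM[0x12,0x08,0x04] = bf 8c f2

[0] 0x19->0x16 len=3 : 1c 8c ce
[1] 0x05->0x0c len=7 : da 9c bd ce 9a 92 bf
[2] 0x17->0x08 len=5 : 8c ce 1c 8c ce
query mem[0x12]=0xbf, mem[0x08]=0x8c, mem[0x04]=0xf2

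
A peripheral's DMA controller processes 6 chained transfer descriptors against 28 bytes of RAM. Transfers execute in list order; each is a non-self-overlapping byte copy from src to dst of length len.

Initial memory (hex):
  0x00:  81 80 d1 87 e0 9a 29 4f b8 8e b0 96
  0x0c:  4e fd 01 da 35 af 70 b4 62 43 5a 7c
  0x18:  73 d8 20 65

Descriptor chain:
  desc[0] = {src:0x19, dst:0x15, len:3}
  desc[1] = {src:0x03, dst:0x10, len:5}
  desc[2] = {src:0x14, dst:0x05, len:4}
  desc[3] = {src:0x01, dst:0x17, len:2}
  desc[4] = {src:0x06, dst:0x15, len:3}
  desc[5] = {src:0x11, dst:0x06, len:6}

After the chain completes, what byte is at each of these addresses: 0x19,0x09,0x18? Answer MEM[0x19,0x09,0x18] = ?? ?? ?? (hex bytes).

#0 dst[0x15+3] := {0xd8,0x20,0x65}
#1 dst[0x10+5] := {0x87,0xe0,0x9a,0x29,0x4f}
#2 dst[0x05+4] := {0x4f,0xd8,0x20,0x65}
#3 dst[0x17+2] := {0x80,0xd1}
#4 dst[0x15+3] := {0xd8,0x20,0x65}
#5 dst[0x06+6] := {0xe0,0x9a,0x29,0x4f,0xd8,0x20}
query mem[0x19]=0xd8, mem[0x09]=0x4f, mem[0x18]=0xd1

MEM[0x19,0x09,0x18] = d8 4f d1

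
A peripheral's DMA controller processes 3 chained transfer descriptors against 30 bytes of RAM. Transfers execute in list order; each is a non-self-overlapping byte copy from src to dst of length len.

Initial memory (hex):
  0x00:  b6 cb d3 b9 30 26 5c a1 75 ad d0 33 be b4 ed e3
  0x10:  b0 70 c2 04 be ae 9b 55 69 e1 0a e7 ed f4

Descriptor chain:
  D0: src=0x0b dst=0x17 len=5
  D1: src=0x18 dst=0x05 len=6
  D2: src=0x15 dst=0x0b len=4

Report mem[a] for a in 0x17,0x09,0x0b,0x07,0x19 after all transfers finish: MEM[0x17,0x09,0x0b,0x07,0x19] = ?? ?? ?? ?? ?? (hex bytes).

MEM[0x17,0x09,0x0b,0x07,0x19] = 33 ed ae ed b4

[0] 0x0b->0x17 len=5 : 33 be b4 ed e3
[1] 0x18->0x05 len=6 : be b4 ed e3 ed f4
[2] 0x15->0x0b len=4 : ae 9b 33 be
query mem[0x17]=0x33, mem[0x09]=0xed, mem[0x0b]=0xae, mem[0x07]=0xed, mem[0x19]=0xb4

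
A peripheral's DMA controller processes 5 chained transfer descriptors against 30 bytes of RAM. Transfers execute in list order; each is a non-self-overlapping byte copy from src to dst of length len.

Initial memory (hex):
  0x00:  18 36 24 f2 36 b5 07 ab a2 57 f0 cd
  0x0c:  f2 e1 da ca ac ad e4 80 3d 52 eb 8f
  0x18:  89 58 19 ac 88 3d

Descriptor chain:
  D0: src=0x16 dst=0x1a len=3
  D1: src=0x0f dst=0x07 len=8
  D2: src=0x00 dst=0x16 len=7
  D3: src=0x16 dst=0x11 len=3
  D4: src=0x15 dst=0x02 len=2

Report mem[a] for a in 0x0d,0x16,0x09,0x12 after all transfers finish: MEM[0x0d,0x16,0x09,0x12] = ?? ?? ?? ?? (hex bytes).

[0] 0x16->0x1a len=3 : eb 8f 89
[1] 0x0f->0x07 len=8 : ca ac ad e4 80 3d 52 eb
[2] 0x00->0x16 len=7 : 18 36 24 f2 36 b5 07
[3] 0x16->0x11 len=3 : 18 36 24
[4] 0x15->0x02 len=2 : 52 18
query mem[0x0d]=0x52, mem[0x16]=0x18, mem[0x09]=0xad, mem[0x12]=0x36

MEM[0x0d,0x16,0x09,0x12] = 52 18 ad 36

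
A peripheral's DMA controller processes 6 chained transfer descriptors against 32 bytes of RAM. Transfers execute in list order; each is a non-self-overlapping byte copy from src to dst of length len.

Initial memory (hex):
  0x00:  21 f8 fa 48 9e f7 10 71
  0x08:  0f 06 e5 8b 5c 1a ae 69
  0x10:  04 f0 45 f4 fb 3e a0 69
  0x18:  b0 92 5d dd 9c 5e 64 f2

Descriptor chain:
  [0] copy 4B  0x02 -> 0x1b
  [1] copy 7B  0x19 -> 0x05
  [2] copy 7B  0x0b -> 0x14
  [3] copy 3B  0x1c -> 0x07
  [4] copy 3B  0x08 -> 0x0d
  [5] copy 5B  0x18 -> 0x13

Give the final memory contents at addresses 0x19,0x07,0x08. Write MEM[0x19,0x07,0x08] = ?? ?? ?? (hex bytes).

MEM[0x19,0x07,0x08] = 04 48 9e

  after D0: wrote 4B at 0x1b = fa489ef7
  after D1: wrote 7B at 0x05 = 925dfa489ef7f2
  after D2: wrote 7B at 0x14 = f25c1aae6904f0
  after D3: wrote 3B at 0x07 = 489ef7
  after D4: wrote 3B at 0x0d = 9ef7f7
  after D5: wrote 5B at 0x13 = 6904f0fa48
query mem[0x19]=0x04, mem[0x07]=0x48, mem[0x08]=0x9e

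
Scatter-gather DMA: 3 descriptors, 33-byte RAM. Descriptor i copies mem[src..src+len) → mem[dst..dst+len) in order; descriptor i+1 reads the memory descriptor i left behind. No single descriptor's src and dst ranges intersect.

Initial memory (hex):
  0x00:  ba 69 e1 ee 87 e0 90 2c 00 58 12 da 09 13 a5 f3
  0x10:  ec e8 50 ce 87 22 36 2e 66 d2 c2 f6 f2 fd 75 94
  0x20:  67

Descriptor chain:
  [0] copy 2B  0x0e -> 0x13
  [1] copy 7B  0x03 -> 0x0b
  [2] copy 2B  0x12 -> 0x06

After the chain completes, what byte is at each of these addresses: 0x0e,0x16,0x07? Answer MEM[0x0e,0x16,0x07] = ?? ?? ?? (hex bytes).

  after D0: wrote 2B at 0x13 = a5f3
  after D1: wrote 7B at 0x0b = ee87e0902c0058
  after D2: wrote 2B at 0x06 = 50a5
query mem[0x0e]=0x90, mem[0x16]=0x36, mem[0x07]=0xa5

MEM[0x0e,0x16,0x07] = 90 36 a5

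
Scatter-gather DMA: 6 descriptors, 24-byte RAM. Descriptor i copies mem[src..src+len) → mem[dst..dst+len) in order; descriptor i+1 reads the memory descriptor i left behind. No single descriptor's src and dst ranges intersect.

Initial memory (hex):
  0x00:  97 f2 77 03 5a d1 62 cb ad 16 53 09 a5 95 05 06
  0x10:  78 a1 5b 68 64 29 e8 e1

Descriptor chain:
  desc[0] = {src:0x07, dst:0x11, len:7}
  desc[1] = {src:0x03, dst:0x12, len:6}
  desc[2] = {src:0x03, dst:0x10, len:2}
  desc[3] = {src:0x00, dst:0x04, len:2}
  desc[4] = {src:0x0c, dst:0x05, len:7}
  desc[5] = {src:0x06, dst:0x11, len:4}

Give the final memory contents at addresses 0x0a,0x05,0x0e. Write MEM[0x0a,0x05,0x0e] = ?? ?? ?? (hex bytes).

MEM[0x0a,0x05,0x0e] = 5a a5 05

[0] 0x07->0x11 len=7 : cb ad 16 53 09 a5 95
[1] 0x03->0x12 len=6 : 03 5a d1 62 cb ad
[2] 0x03->0x10 len=2 : 03 5a
[3] 0x00->0x04 len=2 : 97 f2
[4] 0x0c->0x05 len=7 : a5 95 05 06 03 5a 03
[5] 0x06->0x11 len=4 : 95 05 06 03
query mem[0x0a]=0x5a, mem[0x05]=0xa5, mem[0x0e]=0x05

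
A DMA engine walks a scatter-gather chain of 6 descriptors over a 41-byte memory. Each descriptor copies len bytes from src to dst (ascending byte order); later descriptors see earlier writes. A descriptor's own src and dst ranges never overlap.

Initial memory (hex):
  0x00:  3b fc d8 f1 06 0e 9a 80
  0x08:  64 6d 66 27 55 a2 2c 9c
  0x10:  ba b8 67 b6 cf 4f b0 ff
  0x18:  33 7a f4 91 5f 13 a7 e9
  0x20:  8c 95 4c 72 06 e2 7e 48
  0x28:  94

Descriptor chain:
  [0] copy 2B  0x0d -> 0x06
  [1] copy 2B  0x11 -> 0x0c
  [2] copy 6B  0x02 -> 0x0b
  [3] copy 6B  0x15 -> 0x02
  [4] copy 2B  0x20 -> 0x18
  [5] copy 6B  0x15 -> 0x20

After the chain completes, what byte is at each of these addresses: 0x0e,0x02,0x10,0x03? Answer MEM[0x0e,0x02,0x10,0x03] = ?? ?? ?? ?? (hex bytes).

MEM[0x0e,0x02,0x10,0x03] = 0e 4f 2c b0

[0] 0x0d->0x06 len=2 : a2 2c
[1] 0x11->0x0c len=2 : b8 67
[2] 0x02->0x0b len=6 : d8 f1 06 0e a2 2c
[3] 0x15->0x02 len=6 : 4f b0 ff 33 7a f4
[4] 0x20->0x18 len=2 : 8c 95
[5] 0x15->0x20 len=6 : 4f b0 ff 8c 95 f4
query mem[0x0e]=0x0e, mem[0x02]=0x4f, mem[0x10]=0x2c, mem[0x03]=0xb0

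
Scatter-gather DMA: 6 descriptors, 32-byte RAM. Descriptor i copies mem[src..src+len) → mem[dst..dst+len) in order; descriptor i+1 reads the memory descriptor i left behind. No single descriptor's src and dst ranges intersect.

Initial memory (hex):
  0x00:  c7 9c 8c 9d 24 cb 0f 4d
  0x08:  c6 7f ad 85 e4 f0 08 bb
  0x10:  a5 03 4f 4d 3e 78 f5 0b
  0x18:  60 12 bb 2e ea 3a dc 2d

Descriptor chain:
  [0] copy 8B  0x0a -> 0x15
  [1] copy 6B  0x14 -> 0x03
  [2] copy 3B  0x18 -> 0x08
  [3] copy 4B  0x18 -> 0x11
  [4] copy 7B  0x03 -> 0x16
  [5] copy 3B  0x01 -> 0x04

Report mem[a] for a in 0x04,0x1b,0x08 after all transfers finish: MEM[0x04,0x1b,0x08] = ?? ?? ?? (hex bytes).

  after D0: wrote 8B at 0x15 = ad85e4f008bba503
  after D1: wrote 6B at 0x03 = 3ead85e4f008
  after D2: wrote 3B at 0x08 = f008bb
  after D3: wrote 4B at 0x11 = f008bba5
  after D4: wrote 7B at 0x16 = 3ead85e4f0f008
  after D5: wrote 3B at 0x04 = 9c8c3e
query mem[0x04]=0x9c, mem[0x1b]=0xf0, mem[0x08]=0xf0

MEM[0x04,0x1b,0x08] = 9c f0 f0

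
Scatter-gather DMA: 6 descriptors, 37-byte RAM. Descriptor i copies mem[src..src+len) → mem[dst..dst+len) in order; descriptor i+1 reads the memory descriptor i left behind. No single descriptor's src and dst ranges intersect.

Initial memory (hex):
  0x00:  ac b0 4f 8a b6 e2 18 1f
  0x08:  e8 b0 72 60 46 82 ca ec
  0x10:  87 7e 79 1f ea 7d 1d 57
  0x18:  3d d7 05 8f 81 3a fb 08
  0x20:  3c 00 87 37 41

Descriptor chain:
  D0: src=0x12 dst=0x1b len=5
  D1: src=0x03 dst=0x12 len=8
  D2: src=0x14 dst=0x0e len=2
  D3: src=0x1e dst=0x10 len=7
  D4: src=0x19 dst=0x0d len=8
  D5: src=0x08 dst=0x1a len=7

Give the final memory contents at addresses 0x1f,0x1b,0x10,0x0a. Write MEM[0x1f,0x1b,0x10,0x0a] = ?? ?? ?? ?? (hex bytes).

  after D0: wrote 5B at 0x1b = 791fea7d1d
  after D1: wrote 8B at 0x12 = 8ab6e2181fe8b072
  after D2: wrote 2B at 0x0e = e218
  after D3: wrote 7B at 0x10 = 7d1d3c00873741
  after D4: wrote 8B at 0x0d = 7205791fea7d1d3c
  after D5: wrote 7B at 0x1a = e8b07260467205
query mem[0x1f]=0x72, mem[0x1b]=0xb0, mem[0x10]=0x1f, mem[0x0a]=0x72

MEM[0x1f,0x1b,0x10,0x0a] = 72 b0 1f 72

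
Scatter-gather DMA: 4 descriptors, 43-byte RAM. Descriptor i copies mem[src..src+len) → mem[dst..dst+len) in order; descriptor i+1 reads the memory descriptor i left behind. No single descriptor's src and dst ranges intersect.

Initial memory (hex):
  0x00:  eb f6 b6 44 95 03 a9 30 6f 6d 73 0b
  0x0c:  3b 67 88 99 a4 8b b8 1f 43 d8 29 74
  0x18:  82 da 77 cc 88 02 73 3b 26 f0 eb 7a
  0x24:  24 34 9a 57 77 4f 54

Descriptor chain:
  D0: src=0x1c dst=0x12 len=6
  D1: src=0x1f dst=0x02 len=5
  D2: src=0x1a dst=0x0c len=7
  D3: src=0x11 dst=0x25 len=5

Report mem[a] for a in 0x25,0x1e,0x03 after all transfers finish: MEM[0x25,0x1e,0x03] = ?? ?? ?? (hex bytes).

[0] 0x1c->0x12 len=6 : 88 02 73 3b 26 f0
[1] 0x1f->0x02 len=5 : 3b 26 f0 eb 7a
[2] 0x1a->0x0c len=7 : 77 cc 88 02 73 3b 26
[3] 0x11->0x25 len=5 : 3b 26 02 73 3b
query mem[0x25]=0x3b, mem[0x1e]=0x73, mem[0x03]=0x26

MEM[0x25,0x1e,0x03] = 3b 73 26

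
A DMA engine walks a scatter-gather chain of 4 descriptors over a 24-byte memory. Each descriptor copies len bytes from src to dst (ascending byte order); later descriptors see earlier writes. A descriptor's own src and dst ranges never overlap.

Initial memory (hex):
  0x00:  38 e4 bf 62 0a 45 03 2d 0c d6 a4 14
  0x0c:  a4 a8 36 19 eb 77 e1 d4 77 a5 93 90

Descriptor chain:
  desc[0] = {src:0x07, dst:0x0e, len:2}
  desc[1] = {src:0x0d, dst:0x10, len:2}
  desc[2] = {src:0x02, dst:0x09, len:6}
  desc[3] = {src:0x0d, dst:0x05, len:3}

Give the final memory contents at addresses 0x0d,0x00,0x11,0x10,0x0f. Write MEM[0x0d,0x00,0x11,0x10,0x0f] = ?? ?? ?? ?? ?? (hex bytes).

MEM[0x0d,0x00,0x11,0x10,0x0f] = 03 38 2d a8 0c

D0: mem[0x0e..0x0f] <- [2d 0c]
D1: mem[0x10..0x11] <- [a8 2d]
D2: mem[0x09..0x0e] <- [bf 62 0a 45 03 2d]
D3: mem[0x05..0x07] <- [03 2d 0c]
query mem[0x0d]=0x03, mem[0x00]=0x38, mem[0x11]=0x2d, mem[0x10]=0xa8, mem[0x0f]=0x0c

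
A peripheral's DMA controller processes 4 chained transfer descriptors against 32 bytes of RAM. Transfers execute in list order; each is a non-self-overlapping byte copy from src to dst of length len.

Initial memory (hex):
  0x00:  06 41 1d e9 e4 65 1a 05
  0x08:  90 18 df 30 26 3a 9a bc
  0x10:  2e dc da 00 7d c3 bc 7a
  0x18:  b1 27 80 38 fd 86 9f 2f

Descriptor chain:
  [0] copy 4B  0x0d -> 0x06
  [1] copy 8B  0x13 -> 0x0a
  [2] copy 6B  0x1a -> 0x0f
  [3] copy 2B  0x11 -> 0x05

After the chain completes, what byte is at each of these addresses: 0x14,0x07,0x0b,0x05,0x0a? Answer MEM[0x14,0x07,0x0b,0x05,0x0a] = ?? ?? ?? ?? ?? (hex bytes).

#0 dst[0x06+4] := {0x3a,0x9a,0xbc,0x2e}
#1 dst[0x0a+8] := {0x00,0x7d,0xc3,0xbc,0x7a,0xb1,0x27,0x80}
#2 dst[0x0f+6] := {0x80,0x38,0xfd,0x86,0x9f,0x2f}
#3 dst[0x05+2] := {0xfd,0x86}
query mem[0x14]=0x2f, mem[0x07]=0x9a, mem[0x0b]=0x7d, mem[0x05]=0xfd, mem[0x0a]=0x00

MEM[0x14,0x07,0x0b,0x05,0x0a] = 2f 9a 7d fd 00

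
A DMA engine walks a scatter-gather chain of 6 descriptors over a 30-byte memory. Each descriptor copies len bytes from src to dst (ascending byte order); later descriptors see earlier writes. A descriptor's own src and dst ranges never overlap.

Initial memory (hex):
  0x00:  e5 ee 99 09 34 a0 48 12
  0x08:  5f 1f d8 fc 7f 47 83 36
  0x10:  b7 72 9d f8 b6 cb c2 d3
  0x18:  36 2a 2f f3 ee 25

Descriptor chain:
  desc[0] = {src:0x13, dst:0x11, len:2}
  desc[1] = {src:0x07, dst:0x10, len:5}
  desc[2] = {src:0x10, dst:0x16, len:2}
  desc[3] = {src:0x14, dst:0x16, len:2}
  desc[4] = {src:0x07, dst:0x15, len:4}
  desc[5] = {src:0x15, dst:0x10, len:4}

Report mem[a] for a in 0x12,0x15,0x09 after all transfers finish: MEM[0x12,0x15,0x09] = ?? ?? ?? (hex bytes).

#0 dst[0x11+2] := {0xf8,0xb6}
#1 dst[0x10+5] := {0x12,0x5f,0x1f,0xd8,0xfc}
#2 dst[0x16+2] := {0x12,0x5f}
#3 dst[0x16+2] := {0xfc,0xcb}
#4 dst[0x15+4] := {0x12,0x5f,0x1f,0xd8}
#5 dst[0x10+4] := {0x12,0x5f,0x1f,0xd8}
query mem[0x12]=0x1f, mem[0x15]=0x12, mem[0x09]=0x1f

MEM[0x12,0x15,0x09] = 1f 12 1f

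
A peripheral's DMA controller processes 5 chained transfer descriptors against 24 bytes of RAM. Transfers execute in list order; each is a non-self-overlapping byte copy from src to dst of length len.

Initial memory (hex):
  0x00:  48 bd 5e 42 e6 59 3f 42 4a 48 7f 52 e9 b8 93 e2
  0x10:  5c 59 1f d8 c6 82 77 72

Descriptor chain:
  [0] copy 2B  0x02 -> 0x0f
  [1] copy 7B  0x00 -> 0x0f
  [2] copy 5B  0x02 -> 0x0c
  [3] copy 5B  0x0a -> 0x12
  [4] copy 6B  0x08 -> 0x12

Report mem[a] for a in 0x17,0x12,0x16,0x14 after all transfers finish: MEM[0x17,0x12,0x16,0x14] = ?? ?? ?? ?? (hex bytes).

  after D0: wrote 2B at 0x0f = 5e42
  after D1: wrote 7B at 0x0f = 48bd5e42e6593f
  after D2: wrote 5B at 0x0c = 5e42e6593f
  after D3: wrote 5B at 0x12 = 7f525e42e6
  after D4: wrote 6B at 0x12 = 4a487f525e42
query mem[0x17]=0x42, mem[0x12]=0x4a, mem[0x16]=0x5e, mem[0x14]=0x7f

MEM[0x17,0x12,0x16,0x14] = 42 4a 5e 7f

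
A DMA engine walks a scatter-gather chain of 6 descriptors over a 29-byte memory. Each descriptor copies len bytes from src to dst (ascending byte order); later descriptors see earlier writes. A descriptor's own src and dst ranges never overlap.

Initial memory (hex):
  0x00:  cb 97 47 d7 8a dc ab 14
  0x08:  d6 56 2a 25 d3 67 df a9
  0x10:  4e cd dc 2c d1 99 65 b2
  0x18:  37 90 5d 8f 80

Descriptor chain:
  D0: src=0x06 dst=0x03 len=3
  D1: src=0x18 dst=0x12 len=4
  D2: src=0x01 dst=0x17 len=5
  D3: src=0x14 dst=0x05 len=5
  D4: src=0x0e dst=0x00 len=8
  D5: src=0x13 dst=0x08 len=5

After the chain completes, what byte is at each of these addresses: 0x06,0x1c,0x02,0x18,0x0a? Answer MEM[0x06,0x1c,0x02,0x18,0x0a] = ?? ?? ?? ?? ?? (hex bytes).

D0: mem[0x03..0x05] <- [ab 14 d6]
D1: mem[0x12..0x15] <- [37 90 5d 8f]
D2: mem[0x17..0x1b] <- [97 47 ab 14 d6]
D3: mem[0x05..0x09] <- [5d 8f 65 97 47]
D4: mem[0x00..0x07] <- [df a9 4e cd 37 90 5d 8f]
D5: mem[0x08..0x0c] <- [90 5d 8f 65 97]
query mem[0x06]=0x5d, mem[0x1c]=0x80, mem[0x02]=0x4e, mem[0x18]=0x47, mem[0x0a]=0x8f

MEM[0x06,0x1c,0x02,0x18,0x0a] = 5d 80 4e 47 8f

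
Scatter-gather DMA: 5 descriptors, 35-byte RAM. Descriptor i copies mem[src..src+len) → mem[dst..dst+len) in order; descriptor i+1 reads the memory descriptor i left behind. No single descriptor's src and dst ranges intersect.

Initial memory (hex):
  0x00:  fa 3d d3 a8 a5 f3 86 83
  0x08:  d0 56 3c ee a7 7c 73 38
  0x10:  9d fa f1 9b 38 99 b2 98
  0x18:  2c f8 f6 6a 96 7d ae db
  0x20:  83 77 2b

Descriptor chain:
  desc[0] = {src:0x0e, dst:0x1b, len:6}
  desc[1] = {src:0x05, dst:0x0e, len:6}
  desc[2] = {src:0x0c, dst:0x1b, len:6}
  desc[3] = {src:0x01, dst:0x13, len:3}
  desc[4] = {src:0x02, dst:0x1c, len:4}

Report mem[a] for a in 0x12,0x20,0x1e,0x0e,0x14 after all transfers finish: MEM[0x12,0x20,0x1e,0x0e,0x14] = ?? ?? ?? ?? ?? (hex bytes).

  after D0: wrote 6B at 0x1b = 73389dfaf19b
  after D1: wrote 6B at 0x0e = f38683d0563c
  after D2: wrote 6B at 0x1b = a77cf38683d0
  after D3: wrote 3B at 0x13 = 3dd3a8
  after D4: wrote 4B at 0x1c = d3a8a5f3
query mem[0x12]=0x56, mem[0x20]=0xd0, mem[0x1e]=0xa5, mem[0x0e]=0xf3, mem[0x14]=0xd3

MEM[0x12,0x20,0x1e,0x0e,0x14] = 56 d0 a5 f3 d3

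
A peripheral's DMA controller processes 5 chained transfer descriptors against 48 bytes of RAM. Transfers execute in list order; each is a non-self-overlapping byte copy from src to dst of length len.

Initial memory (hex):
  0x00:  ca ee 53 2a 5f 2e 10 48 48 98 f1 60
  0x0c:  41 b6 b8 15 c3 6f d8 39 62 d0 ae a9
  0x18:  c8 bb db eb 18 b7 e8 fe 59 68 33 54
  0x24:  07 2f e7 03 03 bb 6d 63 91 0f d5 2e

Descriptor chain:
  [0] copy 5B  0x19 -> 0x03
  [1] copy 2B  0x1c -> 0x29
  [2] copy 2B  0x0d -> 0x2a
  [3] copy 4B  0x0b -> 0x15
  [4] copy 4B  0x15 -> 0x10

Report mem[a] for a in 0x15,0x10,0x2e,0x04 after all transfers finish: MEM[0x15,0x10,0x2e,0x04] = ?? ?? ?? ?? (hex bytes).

MEM[0x15,0x10,0x2e,0x04] = 60 60 d5 db

D0: mem[0x03..0x07] <- [bb db eb 18 b7]
D1: mem[0x29..0x2a] <- [18 b7]
D2: mem[0x2a..0x2b] <- [b6 b8]
D3: mem[0x15..0x18] <- [60 41 b6 b8]
D4: mem[0x10..0x13] <- [60 41 b6 b8]
query mem[0x15]=0x60, mem[0x10]=0x60, mem[0x2e]=0xd5, mem[0x04]=0xdb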